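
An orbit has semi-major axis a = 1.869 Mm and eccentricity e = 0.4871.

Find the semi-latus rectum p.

Convert to SI: a = 1.869 Mm = 1.869e+06 m.
p = a (1 − e²).
p = 1.869e+06 · (1 − (0.4871)²) = 1.869e+06 · 0.762734 ≈ 1.426e+06 m = 1.426 Mm.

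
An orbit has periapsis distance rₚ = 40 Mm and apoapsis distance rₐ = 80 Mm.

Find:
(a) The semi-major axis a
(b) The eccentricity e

Convert to SI: rₚ = 40 Mm = 4e+07 m; rₐ = 80 Mm = 8e+07 m.
(a) a = (rₚ + rₐ) / 2 = (4e+07 + 8e+07) / 2 ≈ 6e+07 m = 60 Mm.
(b) e = (rₐ − rₚ) / (rₐ + rₚ) = (8e+07 − 4e+07) / (8e+07 + 4e+07) ≈ 0.3333.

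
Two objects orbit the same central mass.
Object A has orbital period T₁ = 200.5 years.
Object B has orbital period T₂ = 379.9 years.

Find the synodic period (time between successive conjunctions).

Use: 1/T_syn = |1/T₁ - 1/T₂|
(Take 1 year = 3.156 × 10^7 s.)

Convert to SI: T₁ = 200.5 years = 6.32778e+09 s; T₂ = 379.9 years = 1.19896e+10 s.
T_syn = |T₁ · T₂ / (T₁ − T₂)|.
T_syn = |6.32778e+09 · 1.19896e+10 / (6.32778e+09 − 1.19896e+10)| s ≈ 1.34e+10 s = 424.6 years.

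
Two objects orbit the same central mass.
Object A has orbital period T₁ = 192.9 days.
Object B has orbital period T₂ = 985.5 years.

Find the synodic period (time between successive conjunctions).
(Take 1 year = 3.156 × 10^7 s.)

Convert to SI: T₁ = 192.9 days = 1.66666e+07 s; T₂ = 985.5 years = 3.11024e+10 s.
T_syn = |T₁ · T₂ / (T₁ − T₂)|.
T_syn = |1.66666e+07 · 3.11024e+10 / (1.66666e+07 − 3.11024e+10)| s ≈ 1.668e+07 s = 193 days.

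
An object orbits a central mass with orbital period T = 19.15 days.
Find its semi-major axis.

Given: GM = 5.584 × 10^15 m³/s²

Convert to SI: T = 19.15 days = 1.65456e+06 s.
Invert Kepler's third law: a = (GM · T² / (4π²))^(1/3).
Substituting T = 1.65456e+06 s and GM = 5.584e+15 m³/s²:
a = (5.584e+15 · (1.65456e+06)² / (4π²))^(1/3) m
a ≈ 7.289e+08 m = 7.289 × 10^8 m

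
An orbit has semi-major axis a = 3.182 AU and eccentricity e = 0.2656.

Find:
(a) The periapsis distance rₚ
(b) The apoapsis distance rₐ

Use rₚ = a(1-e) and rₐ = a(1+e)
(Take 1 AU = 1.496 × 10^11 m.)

Convert to SI: a = 3.182 AU = 4.76027e+11 m.
(a) rₚ = a(1 − e) = 4.76027e+11 · (1 − 0.2656) = 4.76027e+11 · 0.7344 ≈ 3.496e+11 m = 2.337 AU.
(b) rₐ = a(1 + e) = 4.76027e+11 · (1 + 0.2656) = 4.76027e+11 · 1.2656 ≈ 6.025e+11 m = 4.027 AU.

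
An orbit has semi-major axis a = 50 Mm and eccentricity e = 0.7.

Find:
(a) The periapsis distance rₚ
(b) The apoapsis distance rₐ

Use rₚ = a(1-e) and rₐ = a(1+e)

Convert to SI: a = 50 Mm = 5e+07 m.
(a) rₚ = a(1 − e) = 5e+07 · (1 − 0.7) = 5e+07 · 0.3 ≈ 1.5e+07 m = 15 Mm.
(b) rₐ = a(1 + e) = 5e+07 · (1 + 0.7) = 5e+07 · 1.7 ≈ 8.5e+07 m = 85 Mm.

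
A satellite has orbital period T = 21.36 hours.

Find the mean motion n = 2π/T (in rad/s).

Convert to SI: T = 21.36 hours = 76896 s.
n = 2π / T.
n = 2π / 76896 s ≈ 8.171e-05 rad/s.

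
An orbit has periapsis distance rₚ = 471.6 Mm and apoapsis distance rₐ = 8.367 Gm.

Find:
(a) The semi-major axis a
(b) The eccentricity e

Convert to SI: rₚ = 471.6 Mm = 4.716e+08 m; rₐ = 8.367 Gm = 8.367e+09 m.
(a) a = (rₚ + rₐ) / 2 = (4.716e+08 + 8.367e+09) / 2 ≈ 4.419e+09 m = 4.419 Gm.
(b) e = (rₐ − rₚ) / (rₐ + rₚ) = (8.367e+09 − 4.716e+08) / (8.367e+09 + 4.716e+08) ≈ 0.8933.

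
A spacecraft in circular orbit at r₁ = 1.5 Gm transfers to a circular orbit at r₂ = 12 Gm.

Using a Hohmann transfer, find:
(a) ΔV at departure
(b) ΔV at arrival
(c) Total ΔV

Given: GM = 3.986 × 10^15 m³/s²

Convert to SI: r₁ = 1.5 Gm = 1.5e+09 m; r₂ = 12 Gm = 1.2e+10 m.
Transfer semi-major axis: a_t = (r₁ + r₂)/2 = (1.5e+09 + 1.2e+10)/2 = 6.75e+09 m.
Circular speeds: v₁ = √(GM/r₁) = 1630.13 m/s, v₂ = √(GM/r₂) = 576.339 m/s.
Transfer speeds (vis-viva v² = GM(2/r − 1/a_t)): v₁ᵗ = 2173.51 m/s, v₂ᵗ = 271.689 m/s.
(a) ΔV₁ = |v₁ᵗ − v₁| ≈ 543.4 m/s = 543.4 m/s.
(b) ΔV₂ = |v₂ − v₂ᵗ| ≈ 304.7 m/s = 304.7 m/s.
(c) ΔV_total = ΔV₁ + ΔV₂ ≈ 848 m/s = 848 m/s.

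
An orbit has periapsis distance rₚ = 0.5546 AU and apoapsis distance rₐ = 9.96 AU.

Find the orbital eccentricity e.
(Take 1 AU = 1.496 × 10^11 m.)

Convert to SI: rₚ = 0.5546 AU = 8.29682e+10 m; rₐ = 9.96 AU = 1.49002e+12 m.
e = (rₐ − rₚ) / (rₐ + rₚ).
e = (1.49002e+12 − 8.29682e+10) / (1.49002e+12 + 8.29682e+10) = 1.40705e+12 / 1.57298e+12 ≈ 0.8945.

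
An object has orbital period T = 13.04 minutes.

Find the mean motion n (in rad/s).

Convert to SI: T = 13.04 minutes = 782.4 s.
n = 2π / T.
n = 2π / 782.4 s ≈ 0.008031 rad/s.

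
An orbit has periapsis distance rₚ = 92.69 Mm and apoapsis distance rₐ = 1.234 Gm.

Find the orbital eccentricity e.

Convert to SI: rₚ = 92.69 Mm = 9.269e+07 m; rₐ = 1.234 Gm = 1.234e+09 m.
e = (rₐ − rₚ) / (rₐ + rₚ).
e = (1.234e+09 − 9.269e+07) / (1.234e+09 + 9.269e+07) = 1.14131e+09 / 1.32669e+09 ≈ 0.8603.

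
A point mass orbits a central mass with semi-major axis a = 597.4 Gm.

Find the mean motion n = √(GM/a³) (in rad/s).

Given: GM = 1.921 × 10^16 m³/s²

Convert to SI: a = 597.4 Gm = 5.974e+11 m.
n = √(GM / a³).
n = √(1.921e+16 / (5.974e+11)³) rad/s ≈ 3.002e-10 rad/s.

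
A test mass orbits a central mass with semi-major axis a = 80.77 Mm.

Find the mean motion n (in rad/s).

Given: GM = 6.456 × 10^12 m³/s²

Convert to SI: a = 80.77 Mm = 8.077e+07 m.
n = √(GM / a³).
n = √(6.456e+12 / (8.077e+07)³) rad/s ≈ 3.5e-06 rad/s.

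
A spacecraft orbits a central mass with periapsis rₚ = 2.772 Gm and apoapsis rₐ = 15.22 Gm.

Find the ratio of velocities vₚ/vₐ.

Convert to SI: rₚ = 2.772 Gm = 2.772e+09 m; rₐ = 15.22 Gm = 1.522e+10 m.
Conservation of angular momentum gives rₚvₚ = rₐvₐ, so vₚ/vₐ = rₐ/rₚ.
vₚ/vₐ = 1.522e+10 / 2.772e+09 ≈ 5.491.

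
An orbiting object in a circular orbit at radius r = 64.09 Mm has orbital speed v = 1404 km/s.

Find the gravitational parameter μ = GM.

Convert to SI: r = 64.09 Mm = 6.409e+07 m; v = 1404 km/s = 1.404e+06 m/s.
For a circular orbit v² = GM/r, so GM = v² · r.
GM = (1.404e+06)² · 6.409e+07 m³/s² ≈ 1.263e+20 m³/s² = 1.263 × 10^20 m³/s².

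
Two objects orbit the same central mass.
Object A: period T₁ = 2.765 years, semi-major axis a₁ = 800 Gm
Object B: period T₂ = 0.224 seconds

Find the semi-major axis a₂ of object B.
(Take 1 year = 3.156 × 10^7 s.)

Convert to SI: T₁ = 2.765 years = 8.72634e+07 s; a₁ = 800 Gm = 8e+11 m.
Kepler's third law: (T₁/T₂)² = (a₁/a₂)³ ⇒ a₂ = a₁ · (T₂/T₁)^(2/3).
T₂/T₁ = 0.224 / 8.72634e+07 = 2.56694e-09.
a₂ = 8e+11 · (2.56694e-09)^(2/3) m ≈ 1.5e+06 m = 1.5 Mm.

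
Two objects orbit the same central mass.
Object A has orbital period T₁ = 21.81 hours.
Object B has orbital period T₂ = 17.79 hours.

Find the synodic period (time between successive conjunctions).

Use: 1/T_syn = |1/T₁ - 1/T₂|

Convert to SI: T₁ = 21.81 hours = 78516 s; T₂ = 17.79 hours = 64044 s.
T_syn = |T₁ · T₂ / (T₁ − T₂)|.
T_syn = |78516 · 64044 / (78516 − 64044)| s ≈ 3.475e+05 s = 4.022 days.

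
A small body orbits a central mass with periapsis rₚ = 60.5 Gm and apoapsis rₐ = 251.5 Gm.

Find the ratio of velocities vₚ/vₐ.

Convert to SI: rₚ = 60.5 Gm = 6.05e+10 m; rₐ = 251.5 Gm = 2.515e+11 m.
Conservation of angular momentum gives rₚvₚ = rₐvₐ, so vₚ/vₐ = rₐ/rₚ.
vₚ/vₐ = 2.515e+11 / 6.05e+10 ≈ 4.157.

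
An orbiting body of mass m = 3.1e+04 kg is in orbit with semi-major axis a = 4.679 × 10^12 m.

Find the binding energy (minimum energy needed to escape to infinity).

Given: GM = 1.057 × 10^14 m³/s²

Total orbital energy is E = −GMm/(2a); binding energy is E_bind = −E = GMm/(2a).
E_bind = 1.057e+14 · 3.1e+04 / (2 · 4.679e+12) J ≈ 3.501e+05 J = 350.1 kJ.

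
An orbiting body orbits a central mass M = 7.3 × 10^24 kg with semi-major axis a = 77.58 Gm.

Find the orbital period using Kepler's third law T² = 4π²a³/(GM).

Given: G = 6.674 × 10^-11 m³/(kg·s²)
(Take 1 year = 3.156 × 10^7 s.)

Convert to SI: a = 77.58 Gm = 7.758e+10 m.
GM = G · M = 6.674e-11 · 7.3e+24 = 4.87202e+14 m³/s².
Kepler's third law: T = 2π √(a³ / GM).
Substituting a = 7.758e+10 m and GM = 4.87202e+14 m³/s²:
T = 2π √((7.758e+10)³ / 4.87202e+14) s
T ≈ 6.151e+09 s = 194.9 years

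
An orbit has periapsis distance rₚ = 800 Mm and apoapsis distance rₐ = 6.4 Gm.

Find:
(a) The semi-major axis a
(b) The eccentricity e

Convert to SI: rₚ = 800 Mm = 8e+08 m; rₐ = 6.4 Gm = 6.4e+09 m.
(a) a = (rₚ + rₐ) / 2 = (8e+08 + 6.4e+09) / 2 ≈ 3.6e+09 m = 3.6 Gm.
(b) e = (rₐ − rₚ) / (rₐ + rₚ) = (6.4e+09 − 8e+08) / (6.4e+09 + 8e+08) ≈ 0.7778.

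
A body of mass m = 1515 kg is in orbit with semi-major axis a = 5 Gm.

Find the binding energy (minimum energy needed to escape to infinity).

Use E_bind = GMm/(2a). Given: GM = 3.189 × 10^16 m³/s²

Convert to SI: a = 5 Gm = 5e+09 m.
Total orbital energy is E = −GMm/(2a); binding energy is E_bind = −E = GMm/(2a).
E_bind = 3.189e+16 · 1515 / (2 · 5e+09) J ≈ 4.831e+09 J = 4.831 GJ.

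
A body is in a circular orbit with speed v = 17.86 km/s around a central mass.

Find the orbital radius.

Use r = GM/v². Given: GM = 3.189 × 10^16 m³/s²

Convert to SI: v = 17.86 km/s = 17860 m/s.
For a circular orbit, v² = GM / r, so r = GM / v².
r = 3.189e+16 / (17860)² m ≈ 9.998e+07 m = 99.98 Mm.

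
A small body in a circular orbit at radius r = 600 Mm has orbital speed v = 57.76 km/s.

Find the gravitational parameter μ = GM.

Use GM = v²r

Convert to SI: r = 600 Mm = 6e+08 m; v = 57.76 km/s = 57760 m/s.
For a circular orbit v² = GM/r, so GM = v² · r.
GM = (57760)² · 6e+08 m³/s² ≈ 2.002e+18 m³/s² = 2.002 × 10^18 m³/s².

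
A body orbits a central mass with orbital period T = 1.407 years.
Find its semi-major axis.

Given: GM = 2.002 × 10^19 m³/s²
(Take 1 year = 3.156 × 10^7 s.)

Convert to SI: T = 1.407 years = 4.44049e+07 s.
Invert Kepler's third law: a = (GM · T² / (4π²))^(1/3).
Substituting T = 4.44049e+07 s and GM = 2.002e+19 m³/s²:
a = (2.002e+19 · (4.44049e+07)² / (4π²))^(1/3) m
a ≈ 1e+11 m = 100 Gm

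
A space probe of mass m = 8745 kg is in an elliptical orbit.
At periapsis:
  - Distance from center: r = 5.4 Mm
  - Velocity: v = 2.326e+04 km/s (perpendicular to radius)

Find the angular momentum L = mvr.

Convert to SI: r = 5.4 Mm = 5.4e+06 m; v = 2.326e+04 km/s = 2.326e+07 m/s.
Since v is perpendicular to r, L = m · v · r.
L = 8745 · 2.326e+07 · 5.4e+06 kg·m²/s ≈ 1.098e+18 kg·m²/s.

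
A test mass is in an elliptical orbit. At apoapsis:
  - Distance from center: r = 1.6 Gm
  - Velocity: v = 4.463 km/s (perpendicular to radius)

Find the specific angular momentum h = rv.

Convert to SI: r = 1.6 Gm = 1.6e+09 m; v = 4.463 km/s = 4463 m/s.
With v perpendicular to r, h = r · v.
h = 1.6e+09 · 4463 m²/s ≈ 7.141e+12 m²/s.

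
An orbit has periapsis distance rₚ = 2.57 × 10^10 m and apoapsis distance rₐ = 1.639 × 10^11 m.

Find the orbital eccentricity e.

e = (rₐ − rₚ) / (rₐ + rₚ).
e = (1.639e+11 − 2.57e+10) / (1.639e+11 + 2.57e+10) = 1.382e+11 / 1.896e+11 ≈ 0.7289.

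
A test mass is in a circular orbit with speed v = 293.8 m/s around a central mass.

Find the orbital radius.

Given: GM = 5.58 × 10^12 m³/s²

For a circular orbit, v² = GM / r, so r = GM / v².
r = 5.58e+12 / (293.8)² m ≈ 6.464e+07 m = 64.64 Mm.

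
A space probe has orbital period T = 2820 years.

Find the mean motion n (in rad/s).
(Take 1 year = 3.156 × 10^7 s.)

Convert to SI: T = 2820 years = 8.89992e+10 s.
n = 2π / T.
n = 2π / 8.89992e+10 s ≈ 7.06e-11 rad/s.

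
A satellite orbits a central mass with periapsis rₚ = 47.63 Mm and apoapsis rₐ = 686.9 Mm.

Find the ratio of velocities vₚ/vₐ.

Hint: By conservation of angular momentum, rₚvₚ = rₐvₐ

Convert to SI: rₚ = 47.63 Mm = 4.763e+07 m; rₐ = 686.9 Mm = 6.869e+08 m.
Conservation of angular momentum gives rₚvₚ = rₐvₐ, so vₚ/vₐ = rₐ/rₚ.
vₚ/vₐ = 6.869e+08 / 4.763e+07 ≈ 14.42.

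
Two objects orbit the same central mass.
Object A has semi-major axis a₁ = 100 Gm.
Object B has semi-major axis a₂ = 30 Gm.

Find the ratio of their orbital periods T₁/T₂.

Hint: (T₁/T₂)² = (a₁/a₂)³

Convert to SI: a₁ = 100 Gm = 1e+11 m; a₂ = 30 Gm = 3e+10 m.
From Kepler's third law, (T₁/T₂)² = (a₁/a₂)³, so T₁/T₂ = (a₁/a₂)^(3/2).
a₁/a₂ = 1e+11 / 3e+10 = 3.33333.
T₁/T₂ = (3.33333)^(3/2) ≈ 6.086.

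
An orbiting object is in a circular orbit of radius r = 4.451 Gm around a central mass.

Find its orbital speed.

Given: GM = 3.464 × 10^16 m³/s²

Convert to SI: r = 4.451 Gm = 4.451e+09 m.
For a circular orbit, gravity supplies the centripetal force, so v = √(GM / r).
v = √(3.464e+16 / 4.451e+09) m/s ≈ 2790 m/s = 2.79 km/s.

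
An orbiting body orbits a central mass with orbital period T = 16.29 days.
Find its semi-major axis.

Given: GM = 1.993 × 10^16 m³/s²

Convert to SI: T = 16.29 days = 1.40746e+06 s.
Invert Kepler's third law: a = (GM · T² / (4π²))^(1/3).
Substituting T = 1.40746e+06 s and GM = 1.993e+16 m³/s²:
a = (1.993e+16 · (1.40746e+06)² / (4π²))^(1/3) m
a ≈ 1e+09 m = 1 Gm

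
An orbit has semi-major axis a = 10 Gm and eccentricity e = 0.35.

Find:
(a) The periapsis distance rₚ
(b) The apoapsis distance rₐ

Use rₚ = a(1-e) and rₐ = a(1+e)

Convert to SI: a = 10 Gm = 1e+10 m.
(a) rₚ = a(1 − e) = 1e+10 · (1 − 0.35) = 1e+10 · 0.65 ≈ 6.5e+09 m = 6.5 Gm.
(b) rₐ = a(1 + e) = 1e+10 · (1 + 0.35) = 1e+10 · 1.35 ≈ 1.35e+10 m = 13.5 Gm.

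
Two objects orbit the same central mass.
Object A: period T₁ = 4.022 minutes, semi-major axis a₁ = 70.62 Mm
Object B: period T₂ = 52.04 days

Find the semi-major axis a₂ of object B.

Convert to SI: T₁ = 4.022 minutes = 241.32 s; a₁ = 70.62 Mm = 7.062e+07 m; T₂ = 52.04 days = 4.49626e+06 s.
Kepler's third law: (T₁/T₂)² = (a₁/a₂)³ ⇒ a₂ = a₁ · (T₂/T₁)^(2/3).
T₂/T₁ = 4.49626e+06 / 241.32 = 18631.9.
a₂ = 7.062e+07 · (18631.9)^(2/3) m ≈ 4.963e+10 m = 49.63 Gm.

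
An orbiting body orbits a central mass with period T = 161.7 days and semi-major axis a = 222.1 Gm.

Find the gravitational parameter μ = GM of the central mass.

Convert to SI: T = 161.7 days = 1.39709e+07 s; a = 222.1 Gm = 2.221e+11 m.
GM = 4π² · a³ / T².
GM = 4π² · (2.221e+11)³ / (1.39709e+07)² m³/s² ≈ 2.216e+21 m³/s² = 2.216 × 10^21 m³/s².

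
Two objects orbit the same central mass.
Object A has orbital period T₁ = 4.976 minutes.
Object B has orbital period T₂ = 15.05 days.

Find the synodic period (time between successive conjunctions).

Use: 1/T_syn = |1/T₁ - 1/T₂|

Convert to SI: T₁ = 4.976 minutes = 298.56 s; T₂ = 15.05 days = 1.30032e+06 s.
T_syn = |T₁ · T₂ / (T₁ − T₂)|.
T_syn = |298.56 · 1.30032e+06 / (298.56 − 1.30032e+06)| s ≈ 298.6 s = 4.977 minutes.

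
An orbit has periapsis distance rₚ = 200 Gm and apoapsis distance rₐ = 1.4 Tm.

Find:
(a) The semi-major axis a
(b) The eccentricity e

Convert to SI: rₚ = 200 Gm = 2e+11 m; rₐ = 1.4 Tm = 1.4e+12 m.
(a) a = (rₚ + rₐ) / 2 = (2e+11 + 1.4e+12) / 2 ≈ 8e+11 m = 800 Gm.
(b) e = (rₐ − rₚ) / (rₐ + rₚ) = (1.4e+12 − 2e+11) / (1.4e+12 + 2e+11) ≈ 0.75.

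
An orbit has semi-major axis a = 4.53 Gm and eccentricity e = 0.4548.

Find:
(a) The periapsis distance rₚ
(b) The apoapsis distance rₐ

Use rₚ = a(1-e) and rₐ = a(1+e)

Convert to SI: a = 4.53 Gm = 4.53e+09 m.
(a) rₚ = a(1 − e) = 4.53e+09 · (1 − 0.4548) = 4.53e+09 · 0.5452 ≈ 2.47e+09 m = 2.47 Gm.
(b) rₐ = a(1 + e) = 4.53e+09 · (1 + 0.4548) = 4.53e+09 · 1.4548 ≈ 6.59e+09 m = 6.59 Gm.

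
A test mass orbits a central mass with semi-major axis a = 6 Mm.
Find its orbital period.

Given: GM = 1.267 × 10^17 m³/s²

Convert to SI: a = 6 Mm = 6e+06 m.
Kepler's third law: T = 2π √(a³ / GM).
Substituting a = 6e+06 m and GM = 1.267e+17 m³/s²:
T = 2π √((6e+06)³ / 1.267e+17) s
T ≈ 259.4 s = 4.324 minutes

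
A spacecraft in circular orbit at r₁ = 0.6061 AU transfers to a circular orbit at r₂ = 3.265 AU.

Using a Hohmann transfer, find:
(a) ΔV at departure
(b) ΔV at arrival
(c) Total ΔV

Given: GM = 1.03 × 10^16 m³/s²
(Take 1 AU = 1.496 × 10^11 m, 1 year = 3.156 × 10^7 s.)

Convert to SI: r₁ = 0.6061 AU = 9.06726e+10 m; r₂ = 3.265 AU = 4.88444e+11 m.
Transfer semi-major axis: a_t = (r₁ + r₂)/2 = (9.06726e+10 + 4.88444e+11)/2 = 2.89558e+11 m.
Circular speeds: v₁ = √(GM/r₁) = 337.039 m/s, v₂ = √(GM/r₂) = 145.215 m/s.
Transfer speeds (vis-viva v² = GM(2/r − 1/a_t)): v₁ᵗ = 437.744 m/s, v₂ᵗ = 81.2608 m/s.
(a) ΔV₁ = |v₁ᵗ − v₁| ≈ 100.7 m/s = 0.02124 AU/year.
(b) ΔV₂ = |v₂ − v₂ᵗ| ≈ 63.95 m/s = 0.01349 AU/year.
(c) ΔV_total = ΔV₁ + ΔV₂ ≈ 164.7 m/s = 0.03474 AU/year.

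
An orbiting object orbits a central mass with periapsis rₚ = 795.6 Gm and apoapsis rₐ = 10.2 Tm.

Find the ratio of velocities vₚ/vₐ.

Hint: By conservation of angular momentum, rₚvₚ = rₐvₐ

Convert to SI: rₚ = 795.6 Gm = 7.956e+11 m; rₐ = 10.2 Tm = 1.02e+13 m.
Conservation of angular momentum gives rₚvₚ = rₐvₐ, so vₚ/vₐ = rₐ/rₚ.
vₚ/vₐ = 1.02e+13 / 7.956e+11 ≈ 12.82.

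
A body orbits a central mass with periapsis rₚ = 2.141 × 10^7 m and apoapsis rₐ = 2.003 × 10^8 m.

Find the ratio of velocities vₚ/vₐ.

Conservation of angular momentum gives rₚvₚ = rₐvₐ, so vₚ/vₐ = rₐ/rₚ.
vₚ/vₐ = 2.003e+08 / 2.141e+07 ≈ 9.355.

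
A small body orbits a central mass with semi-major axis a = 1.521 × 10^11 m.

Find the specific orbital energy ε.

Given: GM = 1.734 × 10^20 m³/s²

ε = −GM / (2a).
ε = −1.734e+20 / (2 · 1.521e+11) J/kg ≈ -5.7e+08 J/kg = -570 MJ/kg.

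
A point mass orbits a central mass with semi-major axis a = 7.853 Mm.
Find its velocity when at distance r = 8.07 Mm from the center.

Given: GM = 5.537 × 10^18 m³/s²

Convert to SI: a = 7.853 Mm = 7.853e+06 m; r = 8.07 Mm = 8.07e+06 m.
Vis-viva: v = √(GM · (2/r − 1/a)).
2/r − 1/a = 2/8.07e+06 − 1/7.853e+06 = 1.20492e-07 m⁻¹.
v = √(5.537e+18 · 1.20492e-07) m/s ≈ 8.168e+05 m/s = 816.8 km/s.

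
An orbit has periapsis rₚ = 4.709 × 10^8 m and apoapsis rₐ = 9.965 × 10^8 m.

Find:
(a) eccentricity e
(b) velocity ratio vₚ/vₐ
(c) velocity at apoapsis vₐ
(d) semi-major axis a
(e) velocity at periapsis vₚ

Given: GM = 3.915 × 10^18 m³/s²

(a) e = (rₐ − rₚ)/(rₐ + rₚ) = (9.965e+08 − 4.709e+08)/(9.965e+08 + 4.709e+08) ≈ 0.3582
(b) Conservation of angular momentum (rₚvₚ = rₐvₐ) gives vₚ/vₐ = rₐ/rₚ = 9.965e+08/4.709e+08 ≈ 2.116
(c) With a = (rₚ + rₐ)/2 = 7.337e+08 m, vₐ = √(GM (2/rₐ − 1/a)) = √(3.915e+18 · (2/9.965e+08 − 1/7.337e+08)) m/s ≈ 5.021e+04 m/s
(d) a = (rₚ + rₐ)/2 = (4.709e+08 + 9.965e+08)/2 ≈ 7.337e+08 m
(e) With a = (rₚ + rₐ)/2 = 7.337e+08 m, vₚ = √(GM (2/rₚ − 1/a)) = √(3.915e+18 · (2/4.709e+08 − 1/7.337e+08)) m/s ≈ 1.063e+05 m/s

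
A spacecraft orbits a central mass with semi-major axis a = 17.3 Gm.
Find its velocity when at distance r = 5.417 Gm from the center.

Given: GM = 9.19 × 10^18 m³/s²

Convert to SI: a = 17.3 Gm = 1.73e+10 m; r = 5.417 Gm = 5.417e+09 m.
Vis-viva: v = √(GM · (2/r − 1/a)).
2/r − 1/a = 2/5.417e+09 − 1/1.73e+10 = 3.11405e-10 m⁻¹.
v = √(9.19e+18 · 3.11405e-10) m/s ≈ 5.35e+04 m/s = 53.5 km/s.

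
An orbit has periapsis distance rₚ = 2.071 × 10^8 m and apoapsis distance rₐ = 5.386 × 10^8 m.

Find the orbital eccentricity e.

e = (rₐ − rₚ) / (rₐ + rₚ).
e = (5.386e+08 − 2.071e+08) / (5.386e+08 + 2.071e+08) = 3.315e+08 / 7.457e+08 ≈ 0.4445.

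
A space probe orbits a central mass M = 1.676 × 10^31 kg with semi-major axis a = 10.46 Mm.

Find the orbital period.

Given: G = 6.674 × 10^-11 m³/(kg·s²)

Convert to SI: a = 10.46 Mm = 1.046e+07 m.
GM = G · M = 6.674e-11 · 1.676e+31 = 1.11856e+21 m³/s².
Kepler's third law: T = 2π √(a³ / GM).
Substituting a = 1.046e+07 m and GM = 1.11856e+21 m³/s²:
T = 2π √((1.046e+07)³ / 1.11856e+21) s
T ≈ 6.355 s = 6.355 seconds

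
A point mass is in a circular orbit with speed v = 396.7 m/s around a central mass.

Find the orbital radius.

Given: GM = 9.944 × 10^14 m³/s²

For a circular orbit, v² = GM / r, so r = GM / v².
r = 9.944e+14 / (396.7)² m ≈ 6.319e+09 m = 6.319 × 10^9 m.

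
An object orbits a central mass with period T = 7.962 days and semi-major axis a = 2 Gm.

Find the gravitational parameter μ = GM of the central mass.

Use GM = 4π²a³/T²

Convert to SI: T = 7.962 days = 687917 s; a = 2 Gm = 2e+09 m.
GM = 4π² · a³ / T².
GM = 4π² · (2e+09)³ / (687917)² m³/s² ≈ 6.674e+17 m³/s² = 6.674 × 10^17 m³/s².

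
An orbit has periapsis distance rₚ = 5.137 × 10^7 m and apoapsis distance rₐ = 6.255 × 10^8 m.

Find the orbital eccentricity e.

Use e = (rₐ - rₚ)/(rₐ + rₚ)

e = (rₐ − rₚ) / (rₐ + rₚ).
e = (6.255e+08 − 5.137e+07) / (6.255e+08 + 5.137e+07) = 5.7413e+08 / 6.7687e+08 ≈ 0.8482.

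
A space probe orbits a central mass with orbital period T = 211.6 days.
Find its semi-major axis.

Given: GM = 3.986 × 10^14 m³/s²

Convert to SI: T = 211.6 days = 1.82822e+07 s.
Invert Kepler's third law: a = (GM · T² / (4π²))^(1/3).
Substituting T = 1.82822e+07 s and GM = 3.986e+14 m³/s²:
a = (3.986e+14 · (1.82822e+07)² / (4π²))^(1/3) m
a ≈ 1.5e+09 m = 1.5 Gm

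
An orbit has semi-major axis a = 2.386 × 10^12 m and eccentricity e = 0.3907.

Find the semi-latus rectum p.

p = a (1 − e²).
p = 2.386e+12 · (1 − (0.3907)²) = 2.386e+12 · 0.847354 ≈ 2.022e+12 m = 2.022 × 10^12 m.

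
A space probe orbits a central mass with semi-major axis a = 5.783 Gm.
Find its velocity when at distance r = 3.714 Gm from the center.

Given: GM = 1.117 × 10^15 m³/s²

Convert to SI: a = 5.783 Gm = 5.783e+09 m; r = 3.714 Gm = 3.714e+09 m.
Vis-viva: v = √(GM · (2/r − 1/a)).
2/r − 1/a = 2/3.714e+09 − 1/5.783e+09 = 3.65582e-10 m⁻¹.
v = √(1.117e+15 · 3.65582e-10) m/s ≈ 639 m/s = 639 m/s.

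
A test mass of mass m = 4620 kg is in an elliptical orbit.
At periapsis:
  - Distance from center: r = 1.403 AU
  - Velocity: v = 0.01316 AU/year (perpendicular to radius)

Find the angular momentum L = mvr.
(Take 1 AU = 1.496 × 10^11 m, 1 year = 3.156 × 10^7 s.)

Convert to SI: r = 1.403 AU = 2.09889e+11 m; v = 0.01316 AU/year = 62.3807 m/s.
Since v is perpendicular to r, L = m · v · r.
L = 4620 · 62.3807 · 2.09889e+11 kg·m²/s ≈ 6.049e+16 kg·m²/s.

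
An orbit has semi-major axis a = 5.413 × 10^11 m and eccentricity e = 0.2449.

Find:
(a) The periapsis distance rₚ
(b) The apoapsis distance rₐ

(a) rₚ = a(1 − e) = 5.413e+11 · (1 − 0.2449) = 5.413e+11 · 0.7551 ≈ 4.087e+11 m = 4.087 × 10^11 m.
(b) rₐ = a(1 + e) = 5.413e+11 · (1 + 0.2449) = 5.413e+11 · 1.2449 ≈ 6.739e+11 m = 6.739 × 10^11 m.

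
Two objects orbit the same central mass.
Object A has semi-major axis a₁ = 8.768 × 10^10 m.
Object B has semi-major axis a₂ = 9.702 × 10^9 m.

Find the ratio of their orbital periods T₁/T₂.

From Kepler's third law, (T₁/T₂)² = (a₁/a₂)³, so T₁/T₂ = (a₁/a₂)^(3/2).
a₁/a₂ = 8.768e+10 / 9.702e+09 = 9.03731.
T₁/T₂ = (9.03731)^(3/2) ≈ 27.17.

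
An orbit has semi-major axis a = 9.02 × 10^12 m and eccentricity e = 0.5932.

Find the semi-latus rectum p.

p = a (1 − e²).
p = 9.02e+12 · (1 − (0.5932)²) = 9.02e+12 · 0.648114 ≈ 5.846e+12 m = 5.846 × 10^12 m.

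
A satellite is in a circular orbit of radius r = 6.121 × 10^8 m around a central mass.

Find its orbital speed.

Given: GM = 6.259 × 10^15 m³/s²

For a circular orbit, gravity supplies the centripetal force, so v = √(GM / r).
v = √(6.259e+15 / 6.121e+08) m/s ≈ 3198 m/s = 3.198 km/s.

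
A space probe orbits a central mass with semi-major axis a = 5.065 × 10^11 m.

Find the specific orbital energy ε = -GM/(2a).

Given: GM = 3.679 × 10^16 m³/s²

ε = −GM / (2a).
ε = −3.679e+16 / (2 · 5.065e+11) J/kg ≈ -3.632e+04 J/kg = -36.32 kJ/kg.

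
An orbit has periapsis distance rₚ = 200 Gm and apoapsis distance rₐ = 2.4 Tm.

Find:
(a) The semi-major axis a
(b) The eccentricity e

Convert to SI: rₚ = 200 Gm = 2e+11 m; rₐ = 2.4 Tm = 2.4e+12 m.
(a) a = (rₚ + rₐ) / 2 = (2e+11 + 2.4e+12) / 2 ≈ 1.3e+12 m = 1.3 Tm.
(b) e = (rₐ − rₚ) / (rₐ + rₚ) = (2.4e+12 − 2e+11) / (2.4e+12 + 2e+11) ≈ 0.8462.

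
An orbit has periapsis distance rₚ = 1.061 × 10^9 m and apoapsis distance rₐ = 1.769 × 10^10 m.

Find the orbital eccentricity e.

e = (rₐ − rₚ) / (rₐ + rₚ).
e = (1.769e+10 − 1.061e+09) / (1.769e+10 + 1.061e+09) = 1.6629e+10 / 1.8751e+10 ≈ 0.8868.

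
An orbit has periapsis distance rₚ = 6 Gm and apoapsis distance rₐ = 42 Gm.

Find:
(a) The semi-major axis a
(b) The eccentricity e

Convert to SI: rₚ = 6 Gm = 6e+09 m; rₐ = 42 Gm = 4.2e+10 m.
(a) a = (rₚ + rₐ) / 2 = (6e+09 + 4.2e+10) / 2 ≈ 2.4e+10 m = 24 Gm.
(b) e = (rₐ − rₚ) / (rₐ + rₚ) = (4.2e+10 − 6e+09) / (4.2e+10 + 6e+09) ≈ 0.75.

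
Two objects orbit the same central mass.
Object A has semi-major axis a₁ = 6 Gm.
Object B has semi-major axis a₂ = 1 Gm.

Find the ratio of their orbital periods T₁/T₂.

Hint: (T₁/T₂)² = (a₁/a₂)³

Convert to SI: a₁ = 6 Gm = 6e+09 m; a₂ = 1 Gm = 1e+09 m.
From Kepler's third law, (T₁/T₂)² = (a₁/a₂)³, so T₁/T₂ = (a₁/a₂)^(3/2).
a₁/a₂ = 6e+09 / 1e+09 = 6.
T₁/T₂ = (6)^(3/2) ≈ 14.7.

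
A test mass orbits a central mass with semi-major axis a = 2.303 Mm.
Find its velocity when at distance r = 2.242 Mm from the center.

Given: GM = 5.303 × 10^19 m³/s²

Convert to SI: a = 2.303 Mm = 2.303e+06 m; r = 2.242 Mm = 2.242e+06 m.
Vis-viva: v = √(GM · (2/r − 1/a)).
2/r − 1/a = 2/2.242e+06 − 1/2.303e+06 = 4.57844e-07 m⁻¹.
v = √(5.303e+19 · 4.57844e-07) m/s ≈ 4.927e+06 m/s = 4927 km/s.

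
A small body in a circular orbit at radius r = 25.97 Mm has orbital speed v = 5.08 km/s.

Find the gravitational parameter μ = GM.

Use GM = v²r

Convert to SI: r = 25.97 Mm = 2.597e+07 m; v = 5.08 km/s = 5080 m/s.
For a circular orbit v² = GM/r, so GM = v² · r.
GM = (5080)² · 2.597e+07 m³/s² ≈ 6.702e+14 m³/s² = 6.702 × 10^14 m³/s².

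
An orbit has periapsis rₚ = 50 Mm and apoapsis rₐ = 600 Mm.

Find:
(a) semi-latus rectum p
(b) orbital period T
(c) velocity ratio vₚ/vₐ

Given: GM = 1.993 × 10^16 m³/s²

Convert to SI: rₚ = 50 Mm = 5e+07 m; rₐ = 600 Mm = 6e+08 m.
(a) From a = (rₚ + rₐ)/2 = 3.25e+08 m and e = (rₐ − rₚ)/(rₐ + rₚ) = 0.846154, p = a(1 − e²) = 3.25e+08 · (1 − (0.846154)²) ≈ 9.231e+07 m
(b) With a = (rₚ + rₐ)/2 = 3.25e+08 m, T = 2π √(a³/GM) = 2π √((3.25e+08)³/1.993e+16) s ≈ 2.608e+05 s
(c) Conservation of angular momentum (rₚvₚ = rₐvₐ) gives vₚ/vₐ = rₐ/rₚ = 6e+08/5e+07 ≈ 12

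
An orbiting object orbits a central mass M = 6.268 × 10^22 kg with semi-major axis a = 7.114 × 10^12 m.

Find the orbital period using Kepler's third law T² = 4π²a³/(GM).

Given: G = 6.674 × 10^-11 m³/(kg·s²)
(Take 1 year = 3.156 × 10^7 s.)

GM = G · M = 6.674e-11 · 6.268e+22 = 4.18326e+12 m³/s².
Kepler's third law: T = 2π √(a³ / GM).
Substituting a = 7.114e+12 m and GM = 4.18326e+12 m³/s²:
T = 2π √((7.114e+12)³ / 4.18326e+12) s
T ≈ 5.829e+13 s = 1.847e+06 years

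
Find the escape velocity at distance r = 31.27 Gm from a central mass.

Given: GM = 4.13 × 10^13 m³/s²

Convert to SI: r = 31.27 Gm = 3.127e+10 m.
Escape velocity comes from setting total energy to zero: ½v² − GM/r = 0 ⇒ v_esc = √(2GM / r).
v_esc = √(2 · 4.13e+13 / 3.127e+10) m/s ≈ 51.4 m/s = 51.4 m/s.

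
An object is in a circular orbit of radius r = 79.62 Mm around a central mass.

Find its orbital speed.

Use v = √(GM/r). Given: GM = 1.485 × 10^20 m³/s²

Convert to SI: r = 79.62 Mm = 7.962e+07 m.
For a circular orbit, gravity supplies the centripetal force, so v = √(GM / r).
v = √(1.485e+20 / 7.962e+07) m/s ≈ 1.366e+06 m/s = 1366 km/s.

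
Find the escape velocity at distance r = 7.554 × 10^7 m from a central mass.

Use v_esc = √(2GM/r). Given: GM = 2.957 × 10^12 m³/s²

Escape velocity comes from setting total energy to zero: ½v² − GM/r = 0 ⇒ v_esc = √(2GM / r).
v_esc = √(2 · 2.957e+12 / 7.554e+07) m/s ≈ 279.8 m/s = 279.8 m/s.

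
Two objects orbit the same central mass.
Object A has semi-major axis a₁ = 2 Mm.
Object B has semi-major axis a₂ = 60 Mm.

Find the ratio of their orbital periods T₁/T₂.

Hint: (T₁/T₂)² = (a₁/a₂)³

Convert to SI: a₁ = 2 Mm = 2e+06 m; a₂ = 60 Mm = 6e+07 m.
From Kepler's third law, (T₁/T₂)² = (a₁/a₂)³, so T₁/T₂ = (a₁/a₂)^(3/2).
a₁/a₂ = 2e+06 / 6e+07 = 0.0333333.
T₁/T₂ = (0.0333333)^(3/2) ≈ 0.006086.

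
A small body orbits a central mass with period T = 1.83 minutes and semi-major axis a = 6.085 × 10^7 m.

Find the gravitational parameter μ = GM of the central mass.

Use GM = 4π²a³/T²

Convert to SI: T = 1.83 minutes = 109.8 s.
GM = 4π² · a³ / T².
GM = 4π² · (6.085e+07)³ / (109.8)² m³/s² ≈ 7.378e+20 m³/s² = 7.378 × 10^20 m³/s².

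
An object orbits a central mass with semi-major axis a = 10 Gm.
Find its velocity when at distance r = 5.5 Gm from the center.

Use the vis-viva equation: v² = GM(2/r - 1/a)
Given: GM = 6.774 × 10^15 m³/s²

Convert to SI: a = 10 Gm = 1e+10 m; r = 5.5 Gm = 5.5e+09 m.
Vis-viva: v = √(GM · (2/r − 1/a)).
2/r − 1/a = 2/5.5e+09 − 1/1e+10 = 2.63636e-10 m⁻¹.
v = √(6.774e+15 · 2.63636e-10) m/s ≈ 1336 m/s = 1.336 km/s.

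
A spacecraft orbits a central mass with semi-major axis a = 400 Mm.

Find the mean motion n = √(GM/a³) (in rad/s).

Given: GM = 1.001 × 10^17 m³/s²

Convert to SI: a = 400 Mm = 4e+08 m.
n = √(GM / a³).
n = √(1.001e+17 / (4e+08)³) rad/s ≈ 3.955e-05 rad/s.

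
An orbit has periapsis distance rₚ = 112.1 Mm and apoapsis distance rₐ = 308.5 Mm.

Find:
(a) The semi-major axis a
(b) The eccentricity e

Convert to SI: rₚ = 112.1 Mm = 1.121e+08 m; rₐ = 308.5 Mm = 3.085e+08 m.
(a) a = (rₚ + rₐ) / 2 = (1.121e+08 + 3.085e+08) / 2 ≈ 2.103e+08 m = 210.3 Mm.
(b) e = (rₐ − rₚ) / (rₐ + rₚ) = (3.085e+08 − 1.121e+08) / (3.085e+08 + 1.121e+08) ≈ 0.467.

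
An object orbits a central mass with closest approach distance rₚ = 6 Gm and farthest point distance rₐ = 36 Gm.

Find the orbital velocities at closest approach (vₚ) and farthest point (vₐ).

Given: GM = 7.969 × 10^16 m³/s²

Convert to SI: rₚ = 6 Gm = 6e+09 m; rₐ = 36 Gm = 3.6e+10 m.
Use the vis-viva equation v² = GM(2/r − 1/a) with a = (rₚ + rₐ)/2 = (6e+09 + 3.6e+10)/2 = 2.1e+10 m.
vₚ = √(GM · (2/rₚ − 1/a)) = √(7.969e+16 · (2/6e+09 − 1/2.1e+10)) m/s ≈ 4772 m/s = 4.772 km/s.
vₐ = √(GM · (2/rₐ − 1/a)) = √(7.969e+16 · (2/3.6e+10 − 1/2.1e+10)) m/s ≈ 795.3 m/s = 795.3 m/s.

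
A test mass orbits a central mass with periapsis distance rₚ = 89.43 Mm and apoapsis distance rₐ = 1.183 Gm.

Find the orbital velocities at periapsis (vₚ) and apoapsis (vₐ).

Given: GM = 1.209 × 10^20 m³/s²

Convert to SI: rₚ = 89.43 Mm = 8.943e+07 m; rₐ = 1.183 Gm = 1.183e+09 m.
Use the vis-viva equation v² = GM(2/r − 1/a) with a = (rₚ + rₐ)/2 = (8.943e+07 + 1.183e+09)/2 = 6.36215e+08 m.
vₚ = √(GM · (2/rₚ − 1/a)) = √(1.209e+20 · (2/8.943e+07 − 1/6.36215e+08)) m/s ≈ 1.585e+06 m/s = 1585 km/s.
vₐ = √(GM · (2/rₐ − 1/a)) = √(1.209e+20 · (2/1.183e+09 − 1/6.36215e+08)) m/s ≈ 1.199e+05 m/s = 119.9 km/s.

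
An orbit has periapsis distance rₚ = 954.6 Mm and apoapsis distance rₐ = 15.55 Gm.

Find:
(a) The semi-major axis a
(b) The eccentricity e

Convert to SI: rₚ = 954.6 Mm = 9.546e+08 m; rₐ = 15.55 Gm = 1.555e+10 m.
(a) a = (rₚ + rₐ) / 2 = (9.546e+08 + 1.555e+10) / 2 ≈ 8.252e+09 m = 8.252 Gm.
(b) e = (rₐ − rₚ) / (rₐ + rₚ) = (1.555e+10 − 9.546e+08) / (1.555e+10 + 9.546e+08) ≈ 0.8843.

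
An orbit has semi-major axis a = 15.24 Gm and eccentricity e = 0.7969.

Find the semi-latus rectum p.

Convert to SI: a = 15.24 Gm = 1.524e+10 m.
p = a (1 − e²).
p = 1.524e+10 · (1 − (0.7969)²) = 1.524e+10 · 0.36495 ≈ 5.562e+09 m = 5.562 Gm.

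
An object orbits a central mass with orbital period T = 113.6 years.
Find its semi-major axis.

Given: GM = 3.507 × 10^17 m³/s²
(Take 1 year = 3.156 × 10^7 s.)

Convert to SI: T = 113.6 years = 3.58522e+09 s.
Invert Kepler's third law: a = (GM · T² / (4π²))^(1/3).
Substituting T = 3.58522e+09 s and GM = 3.507e+17 m³/s²:
a = (3.507e+17 · (3.58522e+09)² / (4π²))^(1/3) m
a ≈ 4.851e+11 m = 485.1 Gm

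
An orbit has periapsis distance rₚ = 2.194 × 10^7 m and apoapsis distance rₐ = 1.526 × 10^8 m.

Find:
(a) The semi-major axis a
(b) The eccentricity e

(a) a = (rₚ + rₐ) / 2 = (2.194e+07 + 1.526e+08) / 2 ≈ 8.727e+07 m = 8.727 × 10^7 m.
(b) e = (rₐ − rₚ) / (rₐ + rₚ) = (1.526e+08 − 2.194e+07) / (1.526e+08 + 2.194e+07) ≈ 0.7486.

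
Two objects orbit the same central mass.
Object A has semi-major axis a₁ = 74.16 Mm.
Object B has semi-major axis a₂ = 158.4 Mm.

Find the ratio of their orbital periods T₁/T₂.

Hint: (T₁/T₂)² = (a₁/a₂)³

Convert to SI: a₁ = 74.16 Mm = 7.416e+07 m; a₂ = 158.4 Mm = 1.584e+08 m.
From Kepler's third law, (T₁/T₂)² = (a₁/a₂)³, so T₁/T₂ = (a₁/a₂)^(3/2).
a₁/a₂ = 7.416e+07 / 1.584e+08 = 0.468182.
T₁/T₂ = (0.468182)^(3/2) ≈ 0.3203.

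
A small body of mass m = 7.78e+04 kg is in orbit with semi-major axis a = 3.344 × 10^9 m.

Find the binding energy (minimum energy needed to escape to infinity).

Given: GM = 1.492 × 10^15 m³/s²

Total orbital energy is E = −GMm/(2a); binding energy is E_bind = −E = GMm/(2a).
E_bind = 1.492e+15 · 7.78e+04 / (2 · 3.344e+09) J ≈ 1.736e+10 J = 17.36 GJ.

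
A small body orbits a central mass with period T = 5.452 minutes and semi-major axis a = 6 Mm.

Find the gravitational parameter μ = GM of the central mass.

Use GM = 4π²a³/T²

Convert to SI: T = 5.452 minutes = 327.12 s; a = 6 Mm = 6e+06 m.
GM = 4π² · a³ / T².
GM = 4π² · (6e+06)³ / (327.12)² m³/s² ≈ 7.969e+16 m³/s² = 7.969 × 10^16 m³/s².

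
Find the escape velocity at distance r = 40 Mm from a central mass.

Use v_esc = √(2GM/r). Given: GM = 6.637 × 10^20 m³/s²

Convert to SI: r = 40 Mm = 4e+07 m.
Escape velocity comes from setting total energy to zero: ½v² − GM/r = 0 ⇒ v_esc = √(2GM / r).
v_esc = √(2 · 6.637e+20 / 4e+07) m/s ≈ 5.761e+06 m/s = 5761 km/s.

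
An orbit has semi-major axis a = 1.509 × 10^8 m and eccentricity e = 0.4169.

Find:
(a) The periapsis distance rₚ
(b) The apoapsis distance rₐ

(a) rₚ = a(1 − e) = 1.509e+08 · (1 − 0.4169) = 1.509e+08 · 0.5831 ≈ 8.799e+07 m = 8.799 × 10^7 m.
(b) rₐ = a(1 + e) = 1.509e+08 · (1 + 0.4169) = 1.509e+08 · 1.4169 ≈ 2.138e+08 m = 2.138 × 10^8 m.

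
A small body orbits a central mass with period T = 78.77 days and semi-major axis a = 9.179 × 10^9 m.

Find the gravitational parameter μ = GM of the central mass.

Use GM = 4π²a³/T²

Convert to SI: T = 78.77 days = 6.80573e+06 s.
GM = 4π² · a³ / T².
GM = 4π² · (9.179e+09)³ / (6.80573e+06)² m³/s² ≈ 6.592e+17 m³/s² = 6.592 × 10^17 m³/s².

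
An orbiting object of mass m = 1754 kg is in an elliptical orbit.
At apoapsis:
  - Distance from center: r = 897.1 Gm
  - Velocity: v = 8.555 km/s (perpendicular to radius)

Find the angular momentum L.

Convert to SI: r = 897.1 Gm = 8.971e+11 m; v = 8.555 km/s = 8555 m/s.
Since v is perpendicular to r, L = m · v · r.
L = 1754 · 8555 · 8.971e+11 kg·m²/s ≈ 1.346e+19 kg·m²/s.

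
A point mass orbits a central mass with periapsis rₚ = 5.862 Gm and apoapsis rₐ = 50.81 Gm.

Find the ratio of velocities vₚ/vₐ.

Convert to SI: rₚ = 5.862 Gm = 5.862e+09 m; rₐ = 50.81 Gm = 5.081e+10 m.
Conservation of angular momentum gives rₚvₚ = rₐvₐ, so vₚ/vₐ = rₐ/rₚ.
vₚ/vₐ = 5.081e+10 / 5.862e+09 ≈ 8.668.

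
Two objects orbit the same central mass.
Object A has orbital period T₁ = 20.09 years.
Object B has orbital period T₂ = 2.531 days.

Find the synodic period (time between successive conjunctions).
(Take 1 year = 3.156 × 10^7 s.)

Convert to SI: T₁ = 20.09 years = 6.3404e+08 s; T₂ = 2.531 days = 218678 s.
T_syn = |T₁ · T₂ / (T₁ − T₂)|.
T_syn = |6.3404e+08 · 218678 / (6.3404e+08 − 218678)| s ≈ 2.188e+05 s = 2.532 days.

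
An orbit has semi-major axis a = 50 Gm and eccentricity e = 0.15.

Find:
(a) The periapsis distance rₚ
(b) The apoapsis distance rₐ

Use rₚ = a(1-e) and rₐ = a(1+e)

Convert to SI: a = 50 Gm = 5e+10 m.
(a) rₚ = a(1 − e) = 5e+10 · (1 − 0.15) = 5e+10 · 0.85 ≈ 4.25e+10 m = 42.5 Gm.
(b) rₐ = a(1 + e) = 5e+10 · (1 + 0.15) = 5e+10 · 1.15 ≈ 5.75e+10 m = 57.5 Gm.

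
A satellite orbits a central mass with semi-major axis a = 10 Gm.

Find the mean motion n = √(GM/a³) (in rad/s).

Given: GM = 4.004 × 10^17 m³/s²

Convert to SI: a = 10 Gm = 1e+10 m.
n = √(GM / a³).
n = √(4.004e+17 / (1e+10)³) rad/s ≈ 6.328e-07 rad/s.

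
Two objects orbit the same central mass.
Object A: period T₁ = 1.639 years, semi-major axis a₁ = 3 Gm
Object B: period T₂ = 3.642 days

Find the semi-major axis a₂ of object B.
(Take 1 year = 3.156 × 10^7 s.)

Convert to SI: T₁ = 1.639 years = 5.17268e+07 s; a₁ = 3 Gm = 3e+09 m; T₂ = 3.642 days = 314669 s.
Kepler's third law: (T₁/T₂)² = (a₁/a₂)³ ⇒ a₂ = a₁ · (T₂/T₁)^(2/3).
T₂/T₁ = 314669 / 5.17268e+07 = 0.00608328.
a₂ = 3e+09 · (0.00608328)^(2/3) m ≈ 9.997e+07 m = 99.97 Mm.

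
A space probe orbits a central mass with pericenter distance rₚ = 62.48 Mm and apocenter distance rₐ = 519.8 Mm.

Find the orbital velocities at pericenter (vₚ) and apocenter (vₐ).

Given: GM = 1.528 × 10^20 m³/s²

Convert to SI: rₚ = 62.48 Mm = 6.248e+07 m; rₐ = 519.8 Mm = 5.198e+08 m.
Use the vis-viva equation v² = GM(2/r − 1/a) with a = (rₚ + rₐ)/2 = (6.248e+07 + 5.198e+08)/2 = 2.9114e+08 m.
vₚ = √(GM · (2/rₚ − 1/a)) = √(1.528e+20 · (2/6.248e+07 − 1/2.9114e+08)) m/s ≈ 2.09e+06 m/s = 2090 km/s.
vₐ = √(GM · (2/rₐ − 1/a)) = √(1.528e+20 · (2/5.198e+08 − 1/2.9114e+08)) m/s ≈ 2.512e+05 m/s = 251.2 km/s.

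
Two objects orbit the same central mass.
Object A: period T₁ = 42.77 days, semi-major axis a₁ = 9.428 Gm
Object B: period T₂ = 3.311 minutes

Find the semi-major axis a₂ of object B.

Convert to SI: T₁ = 42.77 days = 3.69533e+06 s; a₁ = 9.428 Gm = 9.428e+09 m; T₂ = 3.311 minutes = 198.66 s.
Kepler's third law: (T₁/T₂)² = (a₁/a₂)³ ⇒ a₂ = a₁ · (T₂/T₁)^(2/3).
T₂/T₁ = 198.66 / 3.69533e+06 = 5.37598e-05.
a₂ = 9.428e+09 · (5.37598e-05)^(2/3) m ≈ 1.343e+07 m = 13.43 Mm.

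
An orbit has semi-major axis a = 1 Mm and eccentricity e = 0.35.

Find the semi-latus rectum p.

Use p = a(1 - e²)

Convert to SI: a = 1 Mm = 1e+06 m.
p = a (1 − e²).
p = 1e+06 · (1 − (0.35)²) = 1e+06 · 0.8775 ≈ 8.775e+05 m = 877.5 km.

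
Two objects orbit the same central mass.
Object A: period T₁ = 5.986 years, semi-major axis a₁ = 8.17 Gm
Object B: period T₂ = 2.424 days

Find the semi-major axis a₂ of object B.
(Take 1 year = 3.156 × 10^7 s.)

Convert to SI: T₁ = 5.986 years = 1.88918e+08 s; a₁ = 8.17 Gm = 8.17e+09 m; T₂ = 2.424 days = 209434 s.
Kepler's third law: (T₁/T₂)² = (a₁/a₂)³ ⇒ a₂ = a₁ · (T₂/T₁)^(2/3).
T₂/T₁ = 209434 / 1.88918e+08 = 0.00110859.
a₂ = 8.17e+09 · (0.00110859)^(2/3) m ≈ 8.751e+07 m = 87.51 Mm.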